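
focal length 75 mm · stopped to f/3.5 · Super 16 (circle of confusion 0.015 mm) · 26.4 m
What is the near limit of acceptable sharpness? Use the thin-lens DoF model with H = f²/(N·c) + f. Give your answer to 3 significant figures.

Hyperfocal distance H = f²/(N·c) + f = 75²/(3.5 × 0.015) + 75 = 5625/0.0525 + 75 ≈ 107217.9 mm ≈ 107.2 m.
Near limit Dn = s·(H − f)/(H + s − 2f) = 26400 × (107217.9 − 75) / (107217.9 + 26400 − 2 × 75) = 26400 × 107142.9 / 133467.9 ≈ 21193 mm ≈ 21.2 m.

21.2 m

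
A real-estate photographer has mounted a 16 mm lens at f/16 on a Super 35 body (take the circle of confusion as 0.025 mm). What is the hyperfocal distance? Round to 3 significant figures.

0.656 m

Hyperfocal distance H = f²/(N·c) + f = 16²/(16 × 0.025) + 16 = 256/0.4 + 16 ≈ 656.0 mm ≈ 0.656 m.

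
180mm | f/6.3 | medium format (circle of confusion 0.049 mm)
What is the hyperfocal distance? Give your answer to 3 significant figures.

105 m

Hyperfocal distance H = f²/(N·c) + f = 180²/(6.3 × 0.049) + 180 = 32400/0.3087 + 180 ≈ 105136.3 mm ≈ 105 m.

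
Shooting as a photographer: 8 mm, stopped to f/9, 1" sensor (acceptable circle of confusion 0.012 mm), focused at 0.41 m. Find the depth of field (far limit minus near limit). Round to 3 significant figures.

1.03 m

Hyperfocal distance H = f²/(N·c) + f = 8²/(9 × 0.012) + 8 = 64/0.108 + 8 ≈ 600.6 mm ≈ 0.601 m.
Near limit Dn = s·(H − f)/(H + s − 2f) = 410 × (600.6 − 8) / (600.6 + 410 − 2 × 8) = 410 × 592.6 / 994.6 ≈ 244.3 mm.
Far limit Df = s·(H − f)/(H − s) = 410 × (600.6 − 8) / (600.6 − 410) = 410 × 592.6 / 190.6 ≈ 1274.8 mm.
Depth of field = Df − Dn = 1274.8 − 244.3 ≈ 1030.5 mm ≈ 1.03 m.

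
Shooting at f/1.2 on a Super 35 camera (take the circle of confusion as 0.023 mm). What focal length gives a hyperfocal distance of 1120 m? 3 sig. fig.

176 mm

From H = f²/(N·c) + f, with f ≪ H: f ≈ √(H·N·c) = √(1120000 × 1.2 × 0.023) = √30912 ≈ 175.8 mm.
The +f correction barely moves this — solving exactly, f² + N·c·f − N·c·H = 0 ⇒ f = (−N·c + √((N·c)² + 4·N·c·H))/2 = (−0.0276 + √123648)/2 ≈ 175.80 mm, so f ≈ 176 mm.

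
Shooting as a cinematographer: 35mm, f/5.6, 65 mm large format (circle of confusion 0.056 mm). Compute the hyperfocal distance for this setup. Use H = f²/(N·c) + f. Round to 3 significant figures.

3.94 m

Hyperfocal distance H = f²/(N·c) + f = 35²/(5.6 × 0.056) + 35 = 1225/0.3136 + 35 ≈ 3941.2 mm ≈ 3.94 m.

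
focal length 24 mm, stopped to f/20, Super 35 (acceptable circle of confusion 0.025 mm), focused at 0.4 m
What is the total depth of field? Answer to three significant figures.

Hyperfocal distance H = f²/(N·c) + f = 24²/(20 × 0.025) + 24 = 576/0.5 + 24 ≈ 1176.0 mm ≈ 1.176 m.
Near limit Dn = s·(H − f)/(H + s − 2f) = 400 × (1176.0 − 24) / (1176.0 + 400 − 2 × 24) = 400 × 1152.0 / 1528.0 ≈ 301.57 mm.
Far limit Df = s·(H − f)/(H − s) = 400 × (1176.0 − 24) / (1176.0 − 400) = 400 × 1152.0 / 776.0 ≈ 593.81 mm.
Depth of field = Df − Dn = 593.81 − 301.57 ≈ 292.24 mm.

292 mm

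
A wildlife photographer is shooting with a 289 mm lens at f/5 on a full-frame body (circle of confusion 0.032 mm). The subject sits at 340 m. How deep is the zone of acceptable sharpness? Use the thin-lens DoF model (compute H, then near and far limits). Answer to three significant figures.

768 m

Hyperfocal distance H = f²/(N·c) + f = 289²/(5 × 0.032) + 289 = 83521/0.16 + 289 ≈ 522295.2 mm ≈ 522.3 m.
Near limit Dn = s·(H − f)/(H + s − 2f) = 340000 × (522295.2 − 289) / (522295.2 + 340000 − 2 × 289) = 340000 × 522006.2 / 861717.2 ≈ 205963 mm.
Far limit Df = s·(H − f)/(H − s) = 340000 × (522295.2 − 289) / (522295.2 − 340000) = 340000 × 522006.2 / 182295.2 ≈ 973597 mm.
Depth of field = Df − Dn = 973597 − 205963 ≈ 767634 mm ≈ 768 m.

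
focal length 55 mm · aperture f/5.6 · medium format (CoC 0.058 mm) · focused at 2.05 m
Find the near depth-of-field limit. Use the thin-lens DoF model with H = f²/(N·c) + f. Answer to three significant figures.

1.69 m

Hyperfocal distance H = f²/(N·c) + f = 55²/(5.6 × 0.058) + 55 = 3025/0.3248 + 55 ≈ 9368.4 mm ≈ 9.368 m.
Near limit Dn = s·(H − f)/(H + s − 2f) = 2050 × (9368.4 − 55) / (9368.4 + 2050 − 2 × 55) = 2050 × 9313.4 / 11308.4 ≈ 1688.3 mm ≈ 1.69 m.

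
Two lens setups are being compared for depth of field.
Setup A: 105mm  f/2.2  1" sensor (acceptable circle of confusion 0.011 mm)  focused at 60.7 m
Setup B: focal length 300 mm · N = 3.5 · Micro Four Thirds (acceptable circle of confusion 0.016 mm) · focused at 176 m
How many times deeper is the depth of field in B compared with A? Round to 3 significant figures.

Setup A: H = 105²/(2.2×0.011) + 105 ≈ 455683.5 mm; DoF = Df − Dn = 70012 − 53574 ≈ 16438 mm.
Setup B: H = 300²/(3.5×0.016) + 300 ≈ 1607442.9 mm; DoF = Df − Dn = 197603 − 158655 ≈ 38948 mm.
Ratio = 38948 / 16438 ≈ 2.37.

2.37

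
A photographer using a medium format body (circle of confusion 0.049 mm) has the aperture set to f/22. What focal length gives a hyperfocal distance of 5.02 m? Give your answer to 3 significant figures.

From H = f²/(N·c) + f, with f ≪ H: f ≈ √(H·N·c) = √(5020 × 22 × 0.049) = √5411.6 ≈ 73.56 mm.
Exact: f² + N·c·f − N·c·H = 0 ⇒ f = (−N·c + √((N·c)² + 4·N·c·H))/2 = (−1.078 + √21647)/2 ≈ 73.026 mm ≈ 73.0 mm.

73.0 mm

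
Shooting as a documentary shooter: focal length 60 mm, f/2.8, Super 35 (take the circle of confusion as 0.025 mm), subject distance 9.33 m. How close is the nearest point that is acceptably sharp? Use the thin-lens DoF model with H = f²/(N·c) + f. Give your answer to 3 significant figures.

7.91 m

Hyperfocal distance H = f²/(N·c) + f = 60²/(2.8 × 0.025) + 60 = 3600/0.07 + 60 ≈ 51488.6 mm ≈ 51.49 m.
Near limit Dn = s·(H − f)/(H + s − 2f) = 9330 × (51488.6 − 60) / (51488.6 + 9330 − 2 × 60) = 9330 × 51428.6 / 60698.6 ≈ 7905.1 mm ≈ 7.91 m.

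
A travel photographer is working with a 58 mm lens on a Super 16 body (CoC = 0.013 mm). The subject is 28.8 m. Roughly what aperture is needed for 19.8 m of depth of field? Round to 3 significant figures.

f/2.80

Write h = H − f = f²/(N·c). The thin-lens limits are Dn = s·h/(h + (s−f)) and Df = s·h/(h − (s−f)), so DoF = Df − Dn = 2·s·(s−f)·h / (h² − (s−f)²).
That is a quadratic in h: DoF·h² − 2·s·(s−f)·h − DoF·(s−f)² = 0 ⇒ h = (s−f)·(s + √(s² + DoF²)) / DoF = 28742 × (28800 + √(28800² + 19800²)) / 19800 = 28742 × (28800 + 34949.7) / 19800 ≈ 92540 mm.
Then N = f²/(c·h) = 58² / (0.013 × 92540) = 3364 / 1203.0 ≈ 2.80.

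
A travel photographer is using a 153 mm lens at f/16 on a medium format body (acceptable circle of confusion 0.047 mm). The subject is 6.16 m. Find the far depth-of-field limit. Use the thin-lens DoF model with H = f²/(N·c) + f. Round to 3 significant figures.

Hyperfocal distance H = f²/(N·c) + f = 153²/(16 × 0.047) + 153 = 23409/0.752 + 153 ≈ 31282.0 mm ≈ 31.28 m.
Far limit Df = s·(H − f)/(H − s) = 6160 × (31282.0 − 153) / (31282.0 − 6160) = 6160 × 31129.0 / 25122.0 ≈ 7632.9 mm ≈ 7.63 m.

7.63 m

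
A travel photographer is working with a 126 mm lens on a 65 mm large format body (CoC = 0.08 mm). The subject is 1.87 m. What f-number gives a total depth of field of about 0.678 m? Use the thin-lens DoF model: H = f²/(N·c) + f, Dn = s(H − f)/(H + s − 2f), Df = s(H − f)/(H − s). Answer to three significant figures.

f/20

Write h = H − f = f²/(N·c). The thin-lens limits are Dn = s·h/(h + (s−f)) and Df = s·h/(h − (s−f)), so DoF = Df − Dn = 2·s·(s−f)·h / (h² − (s−f)²).
That is a quadratic in h: DoF·h² − 2·s·(s−f)·h − DoF·(s−f)² = 0 ⇒ h = (s−f)·(s + √(s² + DoF²)) / DoF = 1744 × (1870 + √(1870² + 678²)) / 678 = 1744 × (1870 + 1989.12) / 678 ≈ 9926.7 mm.
Then N = f²/(c·h) = 126² / (0.08 × 9926.7) = 15876 / 794.14 ≈ 20.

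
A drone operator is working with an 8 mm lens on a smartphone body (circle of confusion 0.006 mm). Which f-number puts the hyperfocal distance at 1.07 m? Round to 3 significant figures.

Rearrange H = f²/(N·c) + f for N: N = f² / ((H − f)·c).
N = 8² / ((1070 − 8) × 0.006) = 64 / 6.372 ≈ 10.

f/10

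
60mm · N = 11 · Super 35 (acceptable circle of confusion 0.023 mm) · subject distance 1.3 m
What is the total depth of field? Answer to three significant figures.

228 mm

Hyperfocal distance H = f²/(N·c) + f = 60²/(11 × 0.023) + 60 = 3600/0.253 + 60 ≈ 14289.2 mm ≈ 14.29 m.
Near limit Dn = s·(H − f)/(H + s − 2f) = 1300 × (14289.2 − 60) / (14289.2 + 1300 − 2 × 60) = 1300 × 14229.2 / 15469.2 ≈ 1195.79 mm.
Far limit Df = s·(H − f)/(H − s) = 1300 × (14289.2 − 60) / (14289.2 − 1300) = 1300 × 14229.2 / 12989.2 ≈ 1424.10 mm.
Depth of field = Df − Dn = 1424.10 − 1195.79 ≈ 228.31 mm.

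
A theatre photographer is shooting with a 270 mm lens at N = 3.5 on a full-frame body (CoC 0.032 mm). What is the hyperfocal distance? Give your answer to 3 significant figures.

Hyperfocal distance H = f²/(N·c) + f = 270²/(3.5 × 0.032) + 270 = 72900/0.112 + 270 ≈ 651162.9 mm ≈ 651 m.

651 m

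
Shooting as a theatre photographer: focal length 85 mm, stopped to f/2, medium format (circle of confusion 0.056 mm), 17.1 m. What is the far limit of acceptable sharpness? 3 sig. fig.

Hyperfocal distance H = f²/(N·c) + f = 85²/(2 × 0.056) + 85 = 7225/0.112 + 85 ≈ 64593.9 mm ≈ 64.59 m.
Far limit Df = s·(H − f)/(H − s) = 17100 × (64593.9 − 85) / (64593.9 − 17100) = 17100 × 64508.9 / 47493.9 ≈ 23226 mm ≈ 23.2 m.

23.2 m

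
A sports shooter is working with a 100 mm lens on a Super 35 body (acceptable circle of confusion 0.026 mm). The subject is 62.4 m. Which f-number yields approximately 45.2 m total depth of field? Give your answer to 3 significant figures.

Write h = H − f = f²/(N·c). The thin-lens limits are Dn = s·h/(h + (s−f)) and Df = s·h/(h − (s−f)), so DoF = Df − Dn = 2·s·(s−f)·h / (h² − (s−f)²).
That is a quadratic in h: DoF·h² − 2·s·(s−f)·h − DoF·(s−f)² = 0 ⇒ h = (s−f)·(s + √(s² + DoF²)) / DoF = 62300 × (62400 + √(62400² + 45200²)) / 45200 = 62300 × (62400 + 77050.6) / 45200 ≈ 192207 mm.
Then N = f²/(c·h) = 100² / (0.026 × 192207) = 10000 / 4997.4 ≈ 2.00.

f/2.00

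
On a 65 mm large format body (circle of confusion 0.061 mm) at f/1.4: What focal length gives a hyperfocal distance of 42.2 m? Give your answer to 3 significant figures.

From H = f²/(N·c) + f, with f ≪ H: f ≈ √(H·N·c) = √(42200 × 1.4 × 0.061) = √3603.9 ≈ 60.03 mm.
The +f correction barely moves this — solving exactly, f² + N·c·f − N·c·H = 0 ⇒ f = (−N·c + √((N·c)² + 4·N·c·H))/2 = (−0.0854 + √14416)/2 ≈ 59.990 mm, so f ≈ 60.0 mm.

60.0 mm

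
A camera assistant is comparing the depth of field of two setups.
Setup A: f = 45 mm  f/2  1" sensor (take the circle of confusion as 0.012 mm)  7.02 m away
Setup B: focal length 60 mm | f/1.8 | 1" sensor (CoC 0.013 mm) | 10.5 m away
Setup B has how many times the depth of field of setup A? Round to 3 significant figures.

1.23

Setup A: H = 45²/(2×0.012) + 45 ≈ 84420.0 mm; DoF = Df − Dn = 7652.6 − 6484.0 ≈ 1168.6 mm.
Setup B: H = 60²/(1.8×0.013) + 60 ≈ 153906.2 mm; DoF = Df − Dn = 11264.4 − 9832.7 ≈ 1431.7 mm.
Ratio = 1431.7 / 1168.6 ≈ 1.23.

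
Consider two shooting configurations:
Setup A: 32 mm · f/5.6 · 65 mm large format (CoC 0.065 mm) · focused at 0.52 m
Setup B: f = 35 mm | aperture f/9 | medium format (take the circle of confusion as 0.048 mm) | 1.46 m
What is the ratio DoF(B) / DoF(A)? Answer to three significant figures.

10.6

Setup A: H = 32²/(5.6×0.065) + 32 ≈ 2845.2 mm; DoF = Df − Dn = 629.14 − 443.13 ≈ 186.01 mm.
Setup B: H = 35²/(9×0.048) + 35 ≈ 2870.6 mm; DoF = Df − Dn = 2934.9 − 971.7 ≈ 1963.2 mm.
Ratio = 1963.2 / 186.01 ≈ 10.6.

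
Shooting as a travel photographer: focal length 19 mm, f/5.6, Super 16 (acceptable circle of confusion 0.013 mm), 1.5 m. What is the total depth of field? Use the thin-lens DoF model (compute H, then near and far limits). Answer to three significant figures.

Hyperfocal distance H = f²/(N·c) + f = 19²/(5.6 × 0.013) + 19 = 361/0.0728 + 19 ≈ 4977.8 mm ≈ 4.978 m.
Near limit Dn = s·(H − f)/(H + s − 2f) = 1500 × (4977.8 − 19) / (4977.8 + 1500 − 2 × 19) = 1500 × 4958.8 / 6439.8 ≈ 1155.04 mm.
Far limit Df = s·(H − f)/(H − s) = 1500 × (4977.8 − 19) / (4977.8 − 1500) = 1500 × 4958.8 / 3477.8 ≈ 2138.77 mm.
Depth of field = Df − Dn = 2138.77 − 1155.04 ≈ 983.73 mm ≈ 0.984 m.

0.984 m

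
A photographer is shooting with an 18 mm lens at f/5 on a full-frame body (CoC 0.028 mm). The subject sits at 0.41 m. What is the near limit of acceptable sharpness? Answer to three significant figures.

351 mm

Hyperfocal distance H = f²/(N·c) + f = 18²/(5 × 0.028) + 18 = 324/0.14 + 18 ≈ 2332.3 mm ≈ 2.332 m.
Near limit Dn = s·(H − f)/(H + s − 2f) = 410 × (2332.3 − 18) / (2332.3 + 410 − 2 × 18) = 410 × 2314.3 / 2706.3 ≈ 350.61 mm.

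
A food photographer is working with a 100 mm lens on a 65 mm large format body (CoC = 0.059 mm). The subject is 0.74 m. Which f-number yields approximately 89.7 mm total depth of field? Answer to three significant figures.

f/16

Write h = H − f = f²/(N·c). The thin-lens limits are Dn = s·h/(h + (s−f)) and Df = s·h/(h − (s−f)), so DoF = Df − Dn = 2·s·(s−f)·h / (h² − (s−f)²).
That is a quadratic in h: DoF·h² − 2·s·(s−f)·h − DoF·(s−f)² = 0 ⇒ h = (s−f)·(s + √(s² + DoF²)) / DoF = 640 × (740 + √(740² + 89.7²)) / 89.7 = 640 × (740 + 745.417) / 89.7 ≈ 10598 mm.
Then N = f²/(c·h) = 100² / (0.059 × 10598) = 10000 / 625.30 ≈ 16.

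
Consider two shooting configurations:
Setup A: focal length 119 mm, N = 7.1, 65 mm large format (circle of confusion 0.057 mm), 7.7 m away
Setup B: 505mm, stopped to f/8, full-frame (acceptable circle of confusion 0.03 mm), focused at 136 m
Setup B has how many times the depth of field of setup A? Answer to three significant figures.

10.1

Setup A: H = 119²/(7.1×0.057) + 119 ≈ 35110.4 mm; DoF = Df − Dn = 9829.6 − 6328.8 ≈ 3500.8 mm.
Setup B: H = 505²/(8×0.03) + 505 ≈ 1063109.2 mm; DoF = Df − Dn = 155876 − 120620 ≈ 35256 mm.
Ratio = 35256 / 3500.8 ≈ 10.1.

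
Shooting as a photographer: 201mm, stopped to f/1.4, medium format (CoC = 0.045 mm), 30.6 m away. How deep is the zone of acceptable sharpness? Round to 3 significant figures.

Hyperfocal distance H = f²/(N·c) + f = 201²/(1.4 × 0.045) + 201 = 40401/0.063 + 201 ≈ 641486.7 mm ≈ 641.5 m.
Near limit Dn = s·(H − f)/(H + s − 2f) = 30600 × (641486.7 − 201) / (641486.7 + 30600 − 2 × 201) = 30600 × 641285.7 / 671684.7 ≈ 29215.1 mm.
Far limit Df = s·(H − f)/(H − s) = 30600 × (641486.7 − 201) / (641486.7 − 30600) = 30600 × 641285.7 / 610886.7 ≈ 32122.7 mm.
Depth of field = Df − Dn = 32122.7 − 29215.1 ≈ 2907.6 mm ≈ 2.91 m.

2.91 m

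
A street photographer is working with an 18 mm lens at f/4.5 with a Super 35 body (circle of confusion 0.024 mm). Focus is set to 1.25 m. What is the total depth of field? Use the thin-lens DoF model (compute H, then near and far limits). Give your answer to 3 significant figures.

Hyperfocal distance H = f²/(N·c) + f = 18²/(4.5 × 0.024) + 18 = 324/0.108 + 18 ≈ 3018.0 mm ≈ 3.018 m.
Near limit Dn = s·(H − f)/(H + s − 2f) = 1250 × (3018.0 − 18) / (3018.0 + 1250 − 2 × 18) = 1250 × 3000.0 / 4232.0 ≈ 886.1 mm.
Far limit Df = s·(H − f)/(H − s) = 1250 × (3018.0 − 18) / (3018.0 − 1250) = 1250 × 3000.0 / 1768.0 ≈ 2121.0 mm.
Depth of field = Df − Dn = 2121.0 − 886.1 ≈ 1234.9 mm ≈ 1.23 m.

1.23 m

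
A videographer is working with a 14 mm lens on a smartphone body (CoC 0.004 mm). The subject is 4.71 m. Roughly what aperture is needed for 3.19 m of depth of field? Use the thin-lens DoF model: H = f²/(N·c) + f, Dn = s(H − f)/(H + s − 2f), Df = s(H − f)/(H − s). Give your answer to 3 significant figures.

Write h = H − f = f²/(N·c). The thin-lens limits are Dn = s·h/(h + (s−f)) and Df = s·h/(h − (s−f)), so DoF = Df − Dn = 2·s·(s−f)·h / (h² − (s−f)²).
That is a quadratic in h: DoF·h² − 2·s·(s−f)·h − DoF·(s−f)² = 0 ⇒ h = (s−f)·(s + √(s² + DoF²)) / DoF = 4696 × (4710 + √(4710² + 3190²)) / 3190 = 4696 × (4710 + 5688.60) / 3190 ≈ 15308 mm.
Then N = f²/(c·h) = 14² / (0.004 × 15308) = 196 / 61.231 ≈ 3.20.

f/3.20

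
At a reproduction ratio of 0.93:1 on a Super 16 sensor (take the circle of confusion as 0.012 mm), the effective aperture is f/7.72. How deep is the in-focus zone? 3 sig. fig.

0.214 mm

At magnification m, DoF ≈ 2·N_eff·c/m² = 2 × 7.72 × 0.012 / 0.93² = 0.1853 / 0.8649 ≈ 0.214 mm.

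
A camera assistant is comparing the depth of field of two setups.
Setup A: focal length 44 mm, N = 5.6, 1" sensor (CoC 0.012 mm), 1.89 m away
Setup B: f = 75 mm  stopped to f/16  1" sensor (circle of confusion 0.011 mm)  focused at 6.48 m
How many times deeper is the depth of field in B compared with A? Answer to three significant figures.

Setup A: H = 44²/(5.6×0.012) + 44 ≈ 28853.5 mm; DoF = Df − Dn = 2019.39 − 1776.19 ≈ 243.20 mm.
Setup B: H = 75²/(16×0.011) + 75 ≈ 32035.2 mm; DoF = Df − Dn = 8104.1 − 5398.2 ≈ 2705.9 mm.
Ratio = 2705.9 / 243.20 ≈ 11.1.

11.1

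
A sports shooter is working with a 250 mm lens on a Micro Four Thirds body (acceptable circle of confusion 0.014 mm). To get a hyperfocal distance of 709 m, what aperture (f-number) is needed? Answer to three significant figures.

Rearrange H = f²/(N·c) + f for N: N = f² / ((H − f)·c).
N = 250² / ((709000 − 250) × 0.014) = 62500 / 9922 ≈ 6.30.

f/6.30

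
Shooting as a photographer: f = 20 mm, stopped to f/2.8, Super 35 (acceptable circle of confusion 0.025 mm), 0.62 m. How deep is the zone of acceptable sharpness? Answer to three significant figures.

Hyperfocal distance H = f²/(N·c) + f = 20²/(2.8 × 0.025) + 20 = 400/0.07 + 20 ≈ 5734.3 mm ≈ 5.734 m.
Near limit Dn = s·(H − f)/(H + s − 2f) = 620 × (5734.3 − 20) / (5734.3 + 620 − 2 × 20) = 620 × 5714.3 / 6314.3 ≈ 561.09 mm.
Far limit Df = s·(H − f)/(H − s) = 620 × (5734.3 − 20) / (5734.3 − 620) = 620 × 5714.3 / 5114.3 ≈ 692.74 mm.
Depth of field = Df − Dn = 692.74 − 561.09 ≈ 131.65 mm.

132 mm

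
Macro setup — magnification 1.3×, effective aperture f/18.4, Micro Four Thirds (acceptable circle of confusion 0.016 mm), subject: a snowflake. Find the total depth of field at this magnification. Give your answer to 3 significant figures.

0.348 mm

At magnification m, DoF ≈ 2·N_eff·c/m² = 2 × 18.4 × 0.016 / 1.3² = 0.5888 / 1.69 ≈ 0.348 mm.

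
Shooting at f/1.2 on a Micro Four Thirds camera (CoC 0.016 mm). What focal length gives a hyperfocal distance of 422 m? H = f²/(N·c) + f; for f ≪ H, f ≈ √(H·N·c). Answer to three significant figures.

90.0 mm

From H = f²/(N·c) + f, with f ≪ H: f ≈ √(H·N·c) = √(422000 × 1.2 × 0.016) = √8102.4 ≈ 90.01 mm.
The +f correction barely moves this — solving exactly, f² + N·c·f − N·c·H = 0 ⇒ f = (−N·c + √((N·c)² + 4·N·c·H))/2 = (−0.0192 + √32410)/2 ≈ 90.004 mm, so f ≈ 90.0 mm.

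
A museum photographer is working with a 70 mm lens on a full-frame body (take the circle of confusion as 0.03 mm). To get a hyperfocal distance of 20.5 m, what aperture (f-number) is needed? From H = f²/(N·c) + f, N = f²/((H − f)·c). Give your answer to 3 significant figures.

f/7.99

Rearrange H = f²/(N·c) + f for N: N = f² / ((H − f)·c).
N = 70² / ((20500 − 70) × 0.03) = 4900 / 612.9 ≈ 7.99.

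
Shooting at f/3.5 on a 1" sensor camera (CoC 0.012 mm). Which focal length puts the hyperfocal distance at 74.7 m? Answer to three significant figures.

56.0 mm

From H = f²/(N·c) + f, with f ≪ H: f ≈ √(H·N·c) = √(74700 × 3.5 × 0.012) = √3137.4 ≈ 56.01 mm.
The +f correction barely moves this — solving exactly, f² + N·c·f − N·c·H = 0 ⇒ f = (−N·c + √((N·c)² + 4·N·c·H))/2 = (−0.042 + √12550)/2 ≈ 55.992 mm, so f ≈ 56.0 mm.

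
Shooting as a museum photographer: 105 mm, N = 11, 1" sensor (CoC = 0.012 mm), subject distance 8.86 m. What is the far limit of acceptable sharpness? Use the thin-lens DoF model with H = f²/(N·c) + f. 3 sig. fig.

Hyperfocal distance H = f²/(N·c) + f = 105²/(11 × 0.012) + 105 = 11025/0.132 + 105 ≈ 83627.7 mm ≈ 83.63 m.
Far limit Df = s·(H − f)/(H − s) = 8860 × (83627.7 − 105) / (83627.7 − 8860) = 8860 × 83522.7 / 74767.7 ≈ 9897.5 mm ≈ 9.90 m.

9.90 m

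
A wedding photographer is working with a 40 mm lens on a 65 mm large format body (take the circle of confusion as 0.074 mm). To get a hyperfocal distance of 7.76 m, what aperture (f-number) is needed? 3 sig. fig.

f/2.80

Rearrange H = f²/(N·c) + f for N: N = f² / ((H − f)·c).
N = 40² / ((7760 − 40) × 0.074) = 1600 / 571.3 ≈ 2.80.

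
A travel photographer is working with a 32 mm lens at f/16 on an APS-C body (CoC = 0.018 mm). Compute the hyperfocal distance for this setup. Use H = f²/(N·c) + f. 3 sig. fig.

Hyperfocal distance H = f²/(N·c) + f = 32²/(16 × 0.018) + 32 = 1024/0.288 + 32 ≈ 3587.6 mm ≈ 3.59 m.

3.59 m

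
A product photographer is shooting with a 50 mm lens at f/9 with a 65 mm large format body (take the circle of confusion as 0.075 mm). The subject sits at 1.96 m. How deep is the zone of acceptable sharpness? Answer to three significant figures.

Hyperfocal distance H = f²/(N·c) + f = 50²/(9 × 0.075) + 50 = 2500/0.675 + 50 ≈ 3753.7 mm ≈ 3.754 m.
Near limit Dn = s·(H − f)/(H + s − 2f) = 1960 × (3753.7 − 50) / (3753.7 + 1960 − 2 × 50) = 1960 × 3703.7 / 5613.7 ≈ 1293.1 mm.
Far limit Df = s·(H − f)/(H − s) = 1960 × (3753.7 − 50) / (3753.7 − 1960) = 1960 × 3703.7 / 1793.7 ≈ 4047.1 mm.
Depth of field = Df − Dn = 4047.1 − 1293.1 ≈ 2754.0 mm ≈ 2.75 m.

2.75 m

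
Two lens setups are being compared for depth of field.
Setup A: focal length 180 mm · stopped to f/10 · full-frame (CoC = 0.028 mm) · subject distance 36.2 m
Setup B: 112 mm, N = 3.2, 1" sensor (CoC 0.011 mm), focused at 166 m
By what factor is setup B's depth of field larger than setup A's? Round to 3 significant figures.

7.91

Setup A: H = 180²/(10×0.028) + 180 ≈ 115894.3 mm; DoF = Df − Dn = 52562 − 27607 ≈ 24955 mm.
Setup B: H = 112²/(3.2×0.011) + 112 ≈ 356475.6 mm; DoF = Df − Dn = 310572 − 113272 ≈ 197300 mm.
Ratio = 197300 / 24955 ≈ 7.91.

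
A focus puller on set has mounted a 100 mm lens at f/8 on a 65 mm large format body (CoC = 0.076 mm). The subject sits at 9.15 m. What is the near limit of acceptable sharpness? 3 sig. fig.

Hyperfocal distance H = f²/(N·c) + f = 100²/(8 × 0.076) + 100 = 10000/0.608 + 100 ≈ 16547.4 mm ≈ 16.55 m.
Near limit Dn = s·(H − f)/(H + s − 2f) = 9150 × (16547.4 − 100) / (16547.4 + 9150 − 2 × 100) = 9150 × 16447.4 / 25497.4 ≈ 5902.3 mm ≈ 5.90 m.

5.90 m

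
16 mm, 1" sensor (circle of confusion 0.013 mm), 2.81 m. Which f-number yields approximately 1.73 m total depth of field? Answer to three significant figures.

f/2.00

Write h = H − f = f²/(N·c). The thin-lens limits are Dn = s·h/(h + (s−f)) and Df = s·h/(h − (s−f)), so DoF = Df − Dn = 2·s·(s−f)·h / (h² − (s−f)²).
That is a quadratic in h: DoF·h² − 2·s·(s−f)·h − DoF·(s−f)² = 0 ⇒ h = (s−f)·(s + √(s² + DoF²)) / DoF = 2794 × (2810 + √(2810² + 1730²)) / 1730 = 2794 × (2810 + 3299.85) / 1730 ≈ 9867.6 mm.
Then N = f²/(c·h) = 16² / (0.013 × 9867.6) = 256 / 128.28 ≈ 2.00.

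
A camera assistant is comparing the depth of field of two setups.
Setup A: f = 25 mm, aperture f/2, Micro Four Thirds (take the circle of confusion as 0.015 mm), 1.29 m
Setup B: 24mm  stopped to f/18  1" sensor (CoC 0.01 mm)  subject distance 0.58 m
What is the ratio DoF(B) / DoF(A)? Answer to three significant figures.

1.32

Setup A: H = 25²/(2×0.015) + 25 ≈ 20858.3 mm; DoF = Df − Dn = 1373.39 − 1216.16 ≈ 157.23 mm.
Setup B: H = 24²/(18×0.01) + 24 ≈ 3224.0 mm; DoF = Df − Dn = 701.97 − 494.14 ≈ 207.83 mm.
Ratio = 207.83 / 157.23 ≈ 1.32.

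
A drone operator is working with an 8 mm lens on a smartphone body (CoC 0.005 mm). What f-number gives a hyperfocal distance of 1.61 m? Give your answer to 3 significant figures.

f/7.99

Rearrange H = f²/(N·c) + f for N: N = f² / ((H − f)·c).
N = 8² / ((1610 − 8) × 0.005) = 64 / 8.010 ≈ 7.99.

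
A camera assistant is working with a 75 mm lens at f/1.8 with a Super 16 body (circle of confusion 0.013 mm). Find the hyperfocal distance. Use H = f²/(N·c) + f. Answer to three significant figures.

240 m

Hyperfocal distance H = f²/(N·c) + f = 75²/(1.8 × 0.013) + 75 = 5625/0.0234 + 75 ≈ 240459.6 mm ≈ 240 m.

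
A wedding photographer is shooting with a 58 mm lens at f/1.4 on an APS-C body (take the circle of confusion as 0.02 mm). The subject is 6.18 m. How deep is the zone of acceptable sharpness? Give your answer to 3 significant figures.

0.631 m

Hyperfocal distance H = f²/(N·c) + f = 58²/(1.4 × 0.02) + 58 = 3364/0.028 + 58 ≈ 120200.9 mm ≈ 120.2 m.
Near limit Dn = s·(H − f)/(H + s − 2f) = 6180 × (120200.9 − 58) / (120200.9 + 6180 − 2 × 58) = 6180 × 120142.9 / 126264.9 ≈ 5880.36 mm.
Far limit Df = s·(H − f)/(H − s) = 6180 × (120200.9 − 58) / (120200.9 − 6180) = 6180 × 120142.9 / 114020.9 ≈ 6511.82 mm.
Depth of field = Df − Dn = 6511.82 − 5880.36 ≈ 631.46 mm ≈ 0.631 m.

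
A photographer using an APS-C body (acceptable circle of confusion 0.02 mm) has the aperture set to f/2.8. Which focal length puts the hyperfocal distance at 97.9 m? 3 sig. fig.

74.0 mm

From H = f²/(N·c) + f, with f ≪ H: f ≈ √(H·N·c) = √(97900 × 2.8 × 0.02) = √5482.4 ≈ 74.04 mm.
The +f correction barely moves this — solving exactly, f² + N·c·f − N·c·H = 0 ⇒ f = (−N·c + √((N·c)² + 4·N·c·H))/2 = (−0.056 + √21930)/2 ≈ 74.015 mm, so f ≈ 74.0 mm.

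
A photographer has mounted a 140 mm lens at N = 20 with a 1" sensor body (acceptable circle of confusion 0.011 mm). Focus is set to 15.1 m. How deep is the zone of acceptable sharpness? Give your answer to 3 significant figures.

5.22 m

Hyperfocal distance H = f²/(N·c) + f = 140²/(20 × 0.011) + 140 = 19600/0.22 + 140 ≈ 89230.9 mm ≈ 89.23 m.
Near limit Dn = s·(H − f)/(H + s − 2f) = 15100 × (89230.9 − 140) / (89230.9 + 15100 − 2 × 140) = 15100 × 89090.9 / 104050.9 ≈ 12929.0 mm.
Far limit Df = s·(H − f)/(H − s) = 15100 × (89230.9 − 140) / (89230.9 − 15100) = 15100 × 89090.9 / 74130.9 ≈ 18147.3 mm.
Depth of field = Df − Dn = 18147.3 − 12929.0 ≈ 5218.3 mm ≈ 5.22 m.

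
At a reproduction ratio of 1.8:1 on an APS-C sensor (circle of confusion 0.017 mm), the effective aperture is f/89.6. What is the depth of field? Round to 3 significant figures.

At magnification m, DoF ≈ 2·N_eff·c/m² = 2 × 89.6 × 0.017 / 1.8² = 3.046 / 3.24 ≈ 0.94 mm.

0.940 mm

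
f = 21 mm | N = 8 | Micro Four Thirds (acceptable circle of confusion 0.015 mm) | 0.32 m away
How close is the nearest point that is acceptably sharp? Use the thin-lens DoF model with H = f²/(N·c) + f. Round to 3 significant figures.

Hyperfocal distance H = f²/(N·c) + f = 21²/(8 × 0.015) + 21 = 441/0.12 + 21 ≈ 3696.0 mm ≈ 3.696 m.
Near limit Dn = s·(H − f)/(H + s − 2f) = 320 × (3696.0 − 21) / (3696.0 + 320 − 2 × 21) = 320 × 3675.0 / 3974.0 ≈ 295.92 mm.

296 mm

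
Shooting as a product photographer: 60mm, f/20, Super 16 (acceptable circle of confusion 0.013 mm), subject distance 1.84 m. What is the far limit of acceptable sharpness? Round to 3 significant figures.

Hyperfocal distance H = f²/(N·c) + f = 60²/(20 × 0.013) + 60 = 3600/0.26 + 60 ≈ 13906.2 mm ≈ 13.91 m.
Far limit Df = s·(H − f)/(H − s) = 1840 × (13906.2 − 60) / (13906.2 − 1840) = 1840 × 13846.2 / 12066.2 ≈ 2111.4 mm ≈ 2.11 m.

2.11 m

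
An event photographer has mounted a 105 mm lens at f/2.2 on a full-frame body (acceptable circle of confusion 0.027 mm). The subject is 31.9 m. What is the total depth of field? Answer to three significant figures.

Hyperfocal distance H = f²/(N·c) + f = 105²/(2.2 × 0.027) + 105 = 11025/0.0594 + 105 ≈ 185711.1 mm ≈ 185.7 m.
Near limit Dn = s·(H − f)/(H + s − 2f) = 31900 × (185711.1 − 105) / (185711.1 + 31900 − 2 × 105) = 31900 × 185606.1 / 217401.1 ≈ 27235 mm.
Far limit Df = s·(H − f)/(H − s) = 31900 × (185711.1 − 105) / (185711.1 − 31900) = 31900 × 185606.1 / 153811.1 ≈ 38494 mm.
Depth of field = Df − Dn = 38494 − 27235 ≈ 11259 mm ≈ 11.3 m.

11.3 m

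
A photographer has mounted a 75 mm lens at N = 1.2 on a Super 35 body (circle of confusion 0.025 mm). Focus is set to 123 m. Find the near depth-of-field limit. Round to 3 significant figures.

Hyperfocal distance H = f²/(N·c) + f = 75²/(1.2 × 0.025) + 75 = 5625/0.03 + 75 ≈ 187575.0 mm ≈ 187.6 m.
Near limit Dn = s·(H − f)/(H + s − 2f) = 123000 × (187575.0 − 75) / (187575.0 + 123000 − 2 × 75) = 123000 × 187500.0 / 310425.0 ≈ 74293 mm ≈ 74.3 m.

74.3 m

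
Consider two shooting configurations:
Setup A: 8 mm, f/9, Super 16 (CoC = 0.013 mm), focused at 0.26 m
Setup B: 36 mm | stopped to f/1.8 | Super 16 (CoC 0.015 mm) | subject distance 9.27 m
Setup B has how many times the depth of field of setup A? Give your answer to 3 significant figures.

12.2

Setup A: H = 8²/(9×0.013) + 8 ≈ 555.0 mm; DoF = Df − Dn = 482.10 − 178.00 ≈ 304.10 mm.
Setup B: H = 36²/(1.8×0.015) + 36 ≈ 48036.0 mm; DoF = Df − Dn = 11478.1 − 7774.4 ≈ 3703.7 mm.
Ratio = 3703.7 / 304.10 ≈ 12.2.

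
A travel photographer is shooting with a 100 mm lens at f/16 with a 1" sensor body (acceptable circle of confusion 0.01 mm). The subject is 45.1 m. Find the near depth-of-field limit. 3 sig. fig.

26.2 m

Hyperfocal distance H = f²/(N·c) + f = 100²/(16 × 0.01) + 100 = 10000/0.16 + 100 ≈ 62600.0 mm ≈ 62.60 m.
Near limit Dn = s·(H − f)/(H + s − 2f) = 45100 × (62600.0 − 100) / (62600.0 + 45100 − 2 × 100) = 45100 × 62500.0 / 107500.0 ≈ 26221 mm ≈ 26.2 m.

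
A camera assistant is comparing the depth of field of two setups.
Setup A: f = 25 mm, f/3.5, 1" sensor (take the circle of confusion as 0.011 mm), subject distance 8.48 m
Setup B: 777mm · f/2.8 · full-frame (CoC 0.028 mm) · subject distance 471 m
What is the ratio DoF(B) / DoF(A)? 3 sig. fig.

Setup A: H = 25²/(3.5×0.011) + 25 ≈ 16258.8 mm; DoF = Df − Dn = 17697 − 5576 ≈ 12121 mm.
Setup B: H = 777²/(2.8×0.028) + 777 ≈ 7701402.0 mm; DoF = Df − Dn = 501631 − 443894 ≈ 57737 mm.
Ratio = 57737 / 12121 ≈ 4.76.

4.76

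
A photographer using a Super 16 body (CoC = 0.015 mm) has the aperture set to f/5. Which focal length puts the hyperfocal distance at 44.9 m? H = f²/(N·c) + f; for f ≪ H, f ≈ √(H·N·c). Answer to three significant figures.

58.0 mm

From H = f²/(N·c) + f, with f ≪ H: f ≈ √(H·N·c) = √(44900 × 5 × 0.015) = √3367.5 ≈ 58.03 mm.
The +f correction barely moves this — solving exactly, f² + N·c·f − N·c·H = 0 ⇒ f = (−N·c + √((N·c)² + 4·N·c·H))/2 = (−0.075 + √13470)/2 ≈ 57.993 mm, so f ≈ 58.0 mm.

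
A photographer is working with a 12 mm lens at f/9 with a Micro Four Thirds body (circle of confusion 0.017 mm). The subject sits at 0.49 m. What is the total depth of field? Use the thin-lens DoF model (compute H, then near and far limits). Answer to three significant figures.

0.671 m

Hyperfocal distance H = f²/(N·c) + f = 12²/(9 × 0.017) + 12 = 144/0.153 + 12 ≈ 953.2 mm ≈ 0.953 m.
Near limit Dn = s·(H − f)/(H + s − 2f) = 490 × (953.2 − 12) / (953.2 + 490 − 2 × 12) = 490 × 941.2 / 1419.2 ≈ 324.96 mm.
Far limit Df = s·(H − f)/(H − s) = 490 × (953.2 − 12) / (953.2 − 490) = 490 × 941.2 / 463.2 ≈ 995.68 mm.
Depth of field = Df − Dn = 995.68 − 324.96 ≈ 670.72 mm ≈ 0.671 m.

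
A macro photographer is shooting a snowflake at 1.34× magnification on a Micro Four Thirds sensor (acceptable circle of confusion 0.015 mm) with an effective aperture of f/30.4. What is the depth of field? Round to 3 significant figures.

At magnification m, DoF ≈ 2·N_eff·c/m² = 2 × 30.4 × 0.015 / 1.34² = 0.912 / 1.796 ≈ 0.508 mm.

0.508 mm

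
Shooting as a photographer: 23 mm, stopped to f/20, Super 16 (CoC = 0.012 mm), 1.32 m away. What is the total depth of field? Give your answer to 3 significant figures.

Hyperfocal distance H = f²/(N·c) + f = 23²/(20 × 0.012) + 23 = 529/0.24 + 23 ≈ 2227.2 mm ≈ 2.227 m.
Near limit Dn = s·(H − f)/(H + s − 2f) = 1320 × (2227.2 − 23) / (2227.2 + 1320 − 2 × 23) = 1320 × 2204.2 / 3501.2 ≈ 831.0 mm.
Far limit Df = s·(H − f)/(H − s) = 1320 × (2227.2 − 23) / (2227.2 − 1320) = 1320 × 2204.2 / 907.2 ≈ 3207.2 mm.
Depth of field = Df − Dn = 3207.2 − 831.0 ≈ 2376.2 mm ≈ 2.38 m.

2.38 m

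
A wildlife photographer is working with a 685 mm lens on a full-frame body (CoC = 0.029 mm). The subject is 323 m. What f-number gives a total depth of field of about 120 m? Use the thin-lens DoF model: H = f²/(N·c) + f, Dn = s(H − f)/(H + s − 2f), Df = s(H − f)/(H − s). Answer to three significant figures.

f/9.02

Write h = H − f = f²/(N·c). The thin-lens limits are Dn = s·h/(h + (s−f)) and Df = s·h/(h − (s−f)), so DoF = Df − Dn = 2·s·(s−f)·h / (h² − (s−f)²).
That is a quadratic in h: DoF·h² − 2·s·(s−f)·h − DoF·(s−f)² = 0 ⇒ h = (s−f)·(s + √(s² + DoF²)) / DoF = 322315 × (323000 + √(323000² + 120000²)) / 120000 = 322315 × (323000 + 344571) / 120000 ≈ 1793067 mm.
Then N = f²/(c·h) = 685² / (0.029 × 1793067) = 469225 / 51999 ≈ 9.02.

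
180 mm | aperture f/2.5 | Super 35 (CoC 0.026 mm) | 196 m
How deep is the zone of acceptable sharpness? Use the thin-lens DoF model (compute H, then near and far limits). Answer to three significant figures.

182 m

Hyperfocal distance H = f²/(N·c) + f = 180²/(2.5 × 0.026) + 180 = 32400/0.065 + 180 ≈ 498641.5 mm ≈ 498.6 m.
Near limit Dn = s·(H − f)/(H + s − 2f) = 196000 × (498641.5 − 180) / (498641.5 + 196000 − 2 × 180) = 196000 × 498461.5 / 694281.5 ≈ 140719 mm.
Far limit Df = s·(H − f)/(H − s) = 196000 × (498641.5 − 180) / (498641.5 − 196000) = 196000 × 498461.5 / 302641.5 ≈ 322819 mm.
Depth of field = Df − Dn = 322819 − 140719 ≈ 182100 mm ≈ 182 m.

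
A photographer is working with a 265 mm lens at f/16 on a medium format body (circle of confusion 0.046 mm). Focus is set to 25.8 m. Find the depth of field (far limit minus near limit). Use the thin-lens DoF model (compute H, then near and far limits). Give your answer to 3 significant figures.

14.9 m

Hyperfocal distance H = f²/(N·c) + f = 265²/(16 × 0.046) + 265 = 70225/0.736 + 265 ≈ 95679.4 mm ≈ 95.68 m.
Near limit Dn = s·(H − f)/(H + s − 2f) = 25800 × (95679.4 − 265) / (95679.4 + 25800 − 2 × 265) = 25800 × 95414.4 / 120949.4 ≈ 20353 mm.
Far limit Df = s·(H − f)/(H − s) = 25800 × (95679.4 − 265) / (95679.4 − 25800) = 25800 × 95414.4 / 69879.4 ≈ 35228 mm.
Depth of field = Df − Dn = 35228 − 20353 ≈ 14875 mm ≈ 14.9 m.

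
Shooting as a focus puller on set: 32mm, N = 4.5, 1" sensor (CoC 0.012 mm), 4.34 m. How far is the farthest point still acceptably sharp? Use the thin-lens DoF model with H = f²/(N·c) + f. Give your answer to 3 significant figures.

Hyperfocal distance H = f²/(N·c) + f = 32²/(4.5 × 0.012) + 32 = 1024/0.054 + 32 ≈ 18995.0 mm ≈ 18.99 m.
Far limit Df = s·(H − f)/(H − s) = 4340 × (18995.0 − 32) / (18995.0 − 4340) = 4340 × 18963.0 / 14655.0 ≈ 5615.8 mm ≈ 5.62 m.

5.62 m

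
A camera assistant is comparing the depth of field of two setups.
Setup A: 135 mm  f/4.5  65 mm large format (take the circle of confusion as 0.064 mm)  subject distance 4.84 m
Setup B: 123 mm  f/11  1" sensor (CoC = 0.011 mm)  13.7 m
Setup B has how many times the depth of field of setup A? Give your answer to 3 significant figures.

4.16

Setup A: H = 135²/(4.5×0.064) + 135 ≈ 63416.2 mm; DoF = Df − Dn = 5228.76 − 4505.05 ≈ 723.71 mm.
Setup B: H = 123²/(11×0.011) + 123 ≈ 125156.1 mm; DoF = Df − Dn = 15368.9 − 12358.1 ≈ 3010.8 mm.
Ratio = 3010.8 / 723.71 ≈ 4.16.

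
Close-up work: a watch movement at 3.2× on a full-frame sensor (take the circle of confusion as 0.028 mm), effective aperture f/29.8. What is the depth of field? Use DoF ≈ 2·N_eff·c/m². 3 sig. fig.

0.163 mm

At magnification m, DoF ≈ 2·N_eff·c/m² = 2 × 29.8 × 0.028 / 3.2² = 1.669 / 10.24 ≈ 0.163 mm.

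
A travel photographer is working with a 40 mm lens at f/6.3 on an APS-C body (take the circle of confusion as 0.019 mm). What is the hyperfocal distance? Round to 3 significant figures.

13.4 m

Hyperfocal distance H = f²/(N·c) + f = 40²/(6.3 × 0.019) + 40 = 1600/0.1197 + 40 ≈ 13406.8 mm ≈ 13.4 m.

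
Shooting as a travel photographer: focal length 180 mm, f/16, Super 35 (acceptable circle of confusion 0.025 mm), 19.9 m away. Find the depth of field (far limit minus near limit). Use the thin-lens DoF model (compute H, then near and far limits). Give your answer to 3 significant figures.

10.3 m

Hyperfocal distance H = f²/(N·c) + f = 180²/(16 × 0.025) + 180 = 32400/0.4 + 180 ≈ 81180.0 mm ≈ 81.18 m.
Near limit Dn = s·(H − f)/(H + s − 2f) = 19900 × (81180.0 − 180) / (81180.0 + 19900 − 2 × 180) = 19900 × 81000.0 / 100720.0 ≈ 16004 mm.
Far limit Df = s·(H − f)/(H − s) = 19900 × (81180.0 − 180) / (81180.0 − 19900) = 19900 × 81000.0 / 61280.0 ≈ 26304 mm.
Depth of field = Df − Dn = 26304 − 16004 ≈ 10300 mm ≈ 10.3 m.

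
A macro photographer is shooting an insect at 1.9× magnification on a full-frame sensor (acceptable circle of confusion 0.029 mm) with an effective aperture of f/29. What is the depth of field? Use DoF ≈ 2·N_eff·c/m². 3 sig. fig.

At magnification m, DoF ≈ 2·N_eff·c/m² = 2 × 29 × 0.029 / 1.9² = 1.682 / 3.61 ≈ 0.466 mm.

0.466 mm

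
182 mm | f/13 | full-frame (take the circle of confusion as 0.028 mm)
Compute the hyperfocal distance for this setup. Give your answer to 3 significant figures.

Hyperfocal distance H = f²/(N·c) + f = 182²/(13 × 0.028) + 182 = 33124/0.364 + 182 ≈ 91182.0 mm ≈ 91.2 m.

91.2 m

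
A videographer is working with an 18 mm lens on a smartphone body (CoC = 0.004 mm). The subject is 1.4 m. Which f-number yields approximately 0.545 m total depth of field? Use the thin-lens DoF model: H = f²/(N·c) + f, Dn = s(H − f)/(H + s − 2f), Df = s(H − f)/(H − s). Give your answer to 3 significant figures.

f/11

Write h = H − f = f²/(N·c). The thin-lens limits are Dn = s·h/(h + (s−f)) and Df = s·h/(h − (s−f)), so DoF = Df − Dn = 2·s·(s−f)·h / (h² − (s−f)²).
That is a quadratic in h: DoF·h² − 2·s·(s−f)·h − DoF·(s−f)² = 0 ⇒ h = (s−f)·(s + √(s² + DoF²)) / DoF = 1382 × (1400 + √(1400² + 545²)) / 545 = 1382 × (1400 + 1502.34) / 545 ≈ 7359.7 mm.
Then N = f²/(c·h) = 18² / (0.004 × 7359.7) = 324 / 29.439 ≈ 11.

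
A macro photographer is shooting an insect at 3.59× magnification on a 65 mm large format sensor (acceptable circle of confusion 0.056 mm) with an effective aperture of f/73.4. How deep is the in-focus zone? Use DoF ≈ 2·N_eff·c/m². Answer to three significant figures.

0.638 mm

At magnification m, DoF ≈ 2·N_eff·c/m² = 2 × 73.4 × 0.056 / 3.59² = 8.221 / 12.89 ≈ 0.638 mm.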